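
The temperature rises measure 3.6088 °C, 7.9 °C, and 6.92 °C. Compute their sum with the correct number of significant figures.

18.4 °C

3.6088 °C + 7.9 °C + 6.92 °C = 18.4288 °C.
Addition/subtraction keeps the fewest decimal places: 3.6088 → 4 decimal places, 7.9 → 1 decimal place, 6.92 → 2 decimal places; limit is 1.
Rounded to 1 decimal place: 18.4 °C.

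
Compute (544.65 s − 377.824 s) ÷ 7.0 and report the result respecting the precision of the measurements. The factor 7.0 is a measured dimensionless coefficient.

544.65 s − 377.824 s = 166.826 s; the difference is limited to 2 decimal places (5 s.f.).
Carrying full precision, 166.826 ÷ 7.0 = 23.8322857143… s; 7.0 has 2 s.f., so the result keeps min(5, 2) = 2 s.f.
Rounded to 2 significant figures: 24 s.

24 s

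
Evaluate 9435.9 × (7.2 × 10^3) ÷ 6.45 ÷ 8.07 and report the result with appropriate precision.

9435.9 × (7.2 × 10^3) ÷ 6.45 ÷ 8.07 = 1305216.56436…
Multiplication/division keeps the fewest significant figures: 9435.9 → 5 s.f., 7.2 × 10^3 → 2 s.f., 6.45 → 3 s.f., 8.07 → 3 s.f.; limit is 2.
Rounded to 2 significant figures: 1.3 × 10^6.

1.3 × 10^6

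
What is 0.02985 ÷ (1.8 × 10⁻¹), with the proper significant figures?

0.17

0.02985 ÷ (1.8 × 10⁻¹) = 0.165833333333…
Multiplication/division keeps the fewest significant figures: 0.02985 → 4 s.f., 1.8 × 10⁻¹ → 2 s.f.; limit is 2.
Rounded to 2 significant figures: 0.17.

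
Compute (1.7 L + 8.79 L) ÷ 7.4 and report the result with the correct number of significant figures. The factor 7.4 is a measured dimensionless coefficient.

1.7 L + 8.79 L = 10.49 L; the sum is limited to 1 decimal place (3 s.f.).
Carrying full precision, 10.49 ÷ 7.4 = 1.41756756757… L; 7.4 has 2 s.f., so the result keeps min(3, 2) = 2 s.f.
Rounded to 2 significant figures: 1.4 L.

1.4 L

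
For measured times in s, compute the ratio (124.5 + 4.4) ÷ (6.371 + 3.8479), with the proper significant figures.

124.5 + 4.4 = 128.9, limited to 1 d.p. → 4 s.f.; 6.371 + 3.8479 = 10.2189, limited to 3 d.p. → 5 s.f.
Carrying full precision, 128.9 ÷ 10.2189 = 12.6138821204…; keep min(4, 5) = 4 s.f.
Rounded to 4 significant figures: 12.61.

12.61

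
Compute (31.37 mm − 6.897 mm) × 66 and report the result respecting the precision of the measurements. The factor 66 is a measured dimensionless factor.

31.37 mm − 6.897 mm = 24.473 mm; the difference is limited to 2 decimal places (4 s.f.).
Carrying full precision, 24.473 × 66 = 1615.218 mm; 66 has 2 s.f., so the result keeps min(4, 2) = 2 s.f.
Rounded to 2 significant figures: 1.6 × 10^3 mm.

1.6 × 10^3 mm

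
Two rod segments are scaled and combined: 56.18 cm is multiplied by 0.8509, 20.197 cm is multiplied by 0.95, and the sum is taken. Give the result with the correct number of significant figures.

67 cm

56.18 × 0.8509 = 47.803562 → 47.80 cm (4 s.f., last digit at the 10^-2 place).
20.197 × 0.95 = 19.18715 → 19 cm (2 s.f., last digit at the 10^0 place).
Sum: 66.990712 cm; keep the coarser place, 10^0.
Result: 67 cm.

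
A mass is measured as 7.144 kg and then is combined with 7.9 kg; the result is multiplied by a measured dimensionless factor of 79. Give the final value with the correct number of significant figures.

7.144 kg + 7.9 kg = 15.044 kg; the sum is limited to 1 decimal place (3 s.f.).
Carrying full precision, 15.044 × 79 = 1188.476 kg; 79 has 2 s.f., so the result keeps min(3, 2) = 2 s.f.
Rounded to 2 significant figures: 1.2 × 10³ kg.

1.2 × 10³ kg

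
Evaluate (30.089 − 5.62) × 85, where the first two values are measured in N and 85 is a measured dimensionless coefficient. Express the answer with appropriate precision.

2.1 × 10³ N

30.089 N − 5.62 N = 24.469 N; the difference is limited to 2 decimal places (4 s.f.).
Carrying full precision, 24.469 × 85 = 2079.865 N; 85 has 2 s.f., so the result keeps min(4, 2) = 2 s.f.
Rounded to 2 significant figures: 2.1 × 10³ N.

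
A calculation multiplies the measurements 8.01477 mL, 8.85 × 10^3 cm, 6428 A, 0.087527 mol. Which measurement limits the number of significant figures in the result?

8.85 × 10^3 cm

8.01477 mL → 6 s.f.; 8.85 × 10^3 cm → 3 s.f.; 6428 A → 4 s.f.; 0.087527 mol → 5 s.f.
The fewest is 3 significant figures, from 8.85 × 10^3 cm.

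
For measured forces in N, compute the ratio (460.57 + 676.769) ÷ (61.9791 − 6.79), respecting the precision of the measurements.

460.57 + 676.769 = 1137.339, limited to 2 d.p. → 6 s.f.; 61.9791 − 6.79 = 55.1891, limited to 2 d.p. → 4 s.f.
Carrying full precision, 1137.339 ÷ 55.1891 = 20.6080367319…; keep min(6, 4) = 4 s.f.
Rounded to 4 significant figures: 20.61.

20.61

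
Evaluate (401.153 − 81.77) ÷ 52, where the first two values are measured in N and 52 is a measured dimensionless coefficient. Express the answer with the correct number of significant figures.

401.153 N − 81.77 N = 319.383 N; the difference is limited to 2 decimal places (5 s.f.).
Carrying full precision, 319.383 ÷ 52 = 6.14198076923… N; 52 has 2 s.f., so the result keeps min(5, 2) = 2 s.f.
Rounded to 2 significant figures: 6.1 N.

6.1 N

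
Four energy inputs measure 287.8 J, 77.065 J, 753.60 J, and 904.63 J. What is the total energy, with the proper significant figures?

2023.1 J

287.8 J + 77.065 J + 753.60 J + 904.63 J = 2023.095 J.
Addition/subtraction keeps the fewest decimal places: 287.8 → 1 decimal place, 77.065 → 3 decimal places, 753.60 → 2 decimal places, 904.63 → 2 decimal places; limit is 1.
Rounded to 1 decimal place: 2023.1 J.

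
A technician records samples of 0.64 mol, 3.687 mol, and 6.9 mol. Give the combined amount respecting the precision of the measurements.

0.64 mol + 3.687 mol + 6.9 mol = 11.227 mol.
Addition/subtraction keeps the fewest decimal places: 0.64 → 2 decimal places, 3.687 → 3 decimal places, 6.9 → 1 decimal place; limit is 1.
Rounded to 1 decimal place: 11.2 mol.

11.2 mol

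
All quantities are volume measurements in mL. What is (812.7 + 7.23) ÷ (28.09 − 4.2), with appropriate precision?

34.3

812.7 + 7.23 = 819.93, limited to 1 d.p. → 4 s.f.; 28.09 − 4.2 = 23.89, limited to 1 d.p. → 3 s.f.
Carrying full precision, 819.93 ÷ 23.89 = 34.3210548347…; keep min(4, 3) = 3 s.f.
Rounded to 3 significant figures: 34.3.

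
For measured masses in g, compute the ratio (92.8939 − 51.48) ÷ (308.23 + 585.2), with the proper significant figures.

0.04635

92.8939 − 51.48 = 41.4139, limited to 2 d.p. → 4 s.f.; 308.23 + 585.2 = 893.43, limited to 1 d.p. → 4 s.f.
Carrying full precision, 41.4139 ÷ 893.43 = 0.0463538273844…; keep min(4, 4) = 4 s.f.
Rounded to 4 significant figures: 0.04635.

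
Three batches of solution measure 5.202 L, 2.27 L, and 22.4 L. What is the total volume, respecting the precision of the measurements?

29.9 L

5.202 L + 2.27 L + 22.4 L = 29.872 L.
Addition/subtraction keeps the fewest decimal places: 5.202 → 3 decimal places, 2.27 → 2 decimal places, 22.4 → 1 decimal place; limit is 1.
Rounded to 1 decimal place: 29.9 L.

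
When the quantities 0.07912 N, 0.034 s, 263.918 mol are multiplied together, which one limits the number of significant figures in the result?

0.07912 N → 4 s.f.; 0.034 s → 2 s.f.; 263.918 mol → 6 s.f.
The fewest is 2 significant figures, from 0.034 s.

0.034 s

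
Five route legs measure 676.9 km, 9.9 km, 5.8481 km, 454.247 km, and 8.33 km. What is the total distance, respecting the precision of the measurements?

1155.2 km

676.9 km + 9.9 km + 5.8481 km + 454.247 km + 8.33 km = 1155.2251 km.
Addition/subtraction keeps the fewest decimal places: 676.9 → 1 decimal place, 9.9 → 1 decimal place, 5.8481 → 4 decimal places, 454.247 → 3 decimal places, 8.33 → 2 decimal places; limit is 1.
Rounded to 1 decimal place: 1155.2 km.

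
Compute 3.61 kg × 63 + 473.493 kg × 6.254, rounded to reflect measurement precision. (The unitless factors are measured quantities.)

3.61 × 63 = 227.43 → 2.3 × 10^2 kg (2 s.f., last digit at the 10^1 place).
473.493 × 6.254 = 2961.225222 → 2961 kg (4 s.f., last digit at the 10^0 place).
Sum: 3188.655222 kg; keep the coarser place, 10^1.
Result: 3.19 × 10^3 kg.

3.19 × 10^3 kg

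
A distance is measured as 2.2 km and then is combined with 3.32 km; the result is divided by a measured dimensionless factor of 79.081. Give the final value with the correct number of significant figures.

0.070 km

2.2 km + 3.32 km = 5.52 km; the sum is limited to 1 decimal place (2 s.f.).
Carrying full precision, 5.52 ÷ 79.081 = 0.0698018487374… km; 79.081 has 5 s.f., so the result keeps min(2, 5) = 2 s.f.
Rounded to 2 significant figures: 0.070 km.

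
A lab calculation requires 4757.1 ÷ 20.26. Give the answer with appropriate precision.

234.8

4757.1 ÷ 20.26 = 234.802566634…
Multiplication/division keeps the fewest significant figures: 4757.1 → 5 s.f., 20.26 → 4 s.f.; limit is 4.
Rounded to 4 significant figures: 234.8.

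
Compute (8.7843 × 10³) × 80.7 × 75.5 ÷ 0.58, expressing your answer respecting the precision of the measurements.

(8.7843 × 10³) × 80.7 × 75.5 ÷ 0.58 = 92278314.2328…
Multiplication/division keeps the fewest significant figures: 8.7843 × 10³ → 5 s.f., 80.7 → 3 s.f., 75.5 → 3 s.f., 0.58 → 2 s.f.; limit is 2.
Rounded to 2 significant figures: 9.2 × 10⁷.

9.2 × 10⁷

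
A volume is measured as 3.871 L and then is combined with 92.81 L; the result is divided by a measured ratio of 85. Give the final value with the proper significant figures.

1.1 L

3.871 L + 92.81 L = 96.681 L; the sum is limited to 2 decimal places (4 s.f.).
Carrying full precision, 96.681 ÷ 85 = 1.13742352941… L; 85 has 2 s.f., so the result keeps min(4, 2) = 2 s.f.
Rounded to 2 significant figures: 1.1 L.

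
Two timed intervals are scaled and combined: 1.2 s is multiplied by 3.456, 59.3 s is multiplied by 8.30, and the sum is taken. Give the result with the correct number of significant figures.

1.2 × 3.456 = 4.1472 → 4.1 s (2 s.f., last digit at the 10^-1 place).
59.3 × 8.30 = 492.19 → 492 s (3 s.f., last digit at the 10^0 place).
Sum: 496.3372 s; keep the coarser place, 10^0.
Result: 496 s.

496 s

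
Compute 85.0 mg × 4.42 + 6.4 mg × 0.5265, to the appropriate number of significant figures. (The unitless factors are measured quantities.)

85.0 × 4.42 = 375.7 → 376 mg (3 s.f., last digit at the 10^0 place).
6.4 × 0.5265 = 3.3696 → 3.4 mg (2 s.f., last digit at the 10^-1 place).
Sum: 379.0696 mg; keep the coarser place, 10^0.
Result: 3.79 × 10^2 mg.

3.79 × 10^2 mg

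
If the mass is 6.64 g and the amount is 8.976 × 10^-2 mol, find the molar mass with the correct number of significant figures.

molar mass = 6.64 g ÷ 8.976 × 10^-2 mol = 73.9750445633… g/mol.
6.64 has 3 significant figures; 8.976 × 10^-2 has 4.
Division/multiplication keeps the fewest: 3 significant figures.
Rounded: 74.0 g/mol.

74.0 g/mol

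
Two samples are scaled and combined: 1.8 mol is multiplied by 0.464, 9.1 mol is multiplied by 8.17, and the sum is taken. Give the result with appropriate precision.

1.8 × 0.464 = 0.8352 → 8.4 × 10^-1 mol (2 s.f., last digit at the 10^-2 place).
9.1 × 8.17 = 74.347 → 74 mol (2 s.f., last digit at the 10^0 place).
Sum: 75.1822 mol; keep the coarser place, 10^0.
Result: 75 mol.

75 mol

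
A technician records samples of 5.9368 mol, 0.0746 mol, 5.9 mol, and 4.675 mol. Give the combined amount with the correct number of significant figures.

16.6 mol

5.9368 mol + 0.0746 mol + 5.9 mol + 4.675 mol = 16.5864 mol.
Addition/subtraction keeps the fewest decimal places: 5.9368 → 4 decimal places, 0.0746 → 4 decimal places, 5.9 → 1 decimal place, 4.675 → 3 decimal places; limit is 1.
Rounded to 1 decimal place: 16.6 mol.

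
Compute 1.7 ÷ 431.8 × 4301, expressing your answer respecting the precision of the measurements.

17

1.7 ÷ 431.8 × 4301 = 16.9330708661…
Multiplication/division keeps the fewest significant figures: 1.7 → 2 s.f., 431.8 → 4 s.f., 4301 → 4 s.f.; limit is 2.
Rounded to 2 significant figures: 17.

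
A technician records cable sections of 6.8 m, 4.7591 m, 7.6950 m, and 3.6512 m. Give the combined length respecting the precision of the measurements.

22.9 m

6.8 m + 4.7591 m + 7.6950 m + 3.6512 m = 22.9053 m.
Addition/subtraction keeps the fewest decimal places: 6.8 → 1 decimal place, 4.7591 → 4 decimal places, 7.6950 → 4 decimal places, 3.6512 → 4 decimal places; limit is 1.
Rounded to 1 decimal place: 22.9 m.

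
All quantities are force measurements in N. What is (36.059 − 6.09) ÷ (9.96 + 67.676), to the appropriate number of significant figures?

36.059 − 6.09 = 29.969, limited to 2 d.p. → 4 s.f.; 9.96 + 67.676 = 77.636, limited to 2 d.p. → 4 s.f.
Carrying full precision, 29.969 ÷ 77.636 = 0.386019372456…; keep min(4, 4) = 4 s.f.
Rounded to 4 significant figures: 0.3860.

0.3860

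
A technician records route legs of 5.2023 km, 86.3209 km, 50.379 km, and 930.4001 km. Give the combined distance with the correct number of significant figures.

5.2023 km + 86.3209 km + 50.379 km + 930.4001 km = 1072.3023 km.
Addition/subtraction keeps the fewest decimal places: 5.2023 → 4 decimal places, 86.3209 → 4 decimal places, 50.379 → 3 decimal places, 930.4001 → 4 decimal places; limit is 3.
Rounded to 3 decimal places: 1072.302 km.

1072.302 km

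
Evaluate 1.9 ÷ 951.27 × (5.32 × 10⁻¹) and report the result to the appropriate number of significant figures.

0.0011

1.9 ÷ 951.27 × (5.32 × 10⁻¹) = 0.00106257949899…
Multiplication/division keeps the fewest significant figures: 1.9 → 2 s.f., 951.27 → 5 s.f., 5.32 × 10⁻¹ → 3 s.f.; limit is 2.
Rounded to 2 significant figures: 0.0011.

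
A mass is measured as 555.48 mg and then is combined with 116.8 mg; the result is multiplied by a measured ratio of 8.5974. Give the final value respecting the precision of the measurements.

5780. mg

555.48 mg + 116.8 mg = 672.28 mg; the sum is limited to 1 decimal place (4 s.f.).
Carrying full precision, 672.28 × 8.5974 = 5779.860072 mg; 8.5974 has 5 s.f., so the result keeps min(4, 5) = 4 s.f.
Rounded to 4 significant figures: 5780. mg.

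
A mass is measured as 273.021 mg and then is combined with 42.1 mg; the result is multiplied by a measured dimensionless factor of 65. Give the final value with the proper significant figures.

273.021 mg + 42.1 mg = 315.121 mg; the sum is limited to 1 decimal place (4 s.f.).
Carrying full precision, 315.121 × 65 = 20482.865 mg; 65 has 2 s.f., so the result keeps min(4, 2) = 2 s.f.
Rounded to 2 significant figures: 2.0 × 10^4 mg.

2.0 × 10^4 mg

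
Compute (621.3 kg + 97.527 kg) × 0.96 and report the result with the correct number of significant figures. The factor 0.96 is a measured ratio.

6.9 × 10² kg

621.3 kg + 97.527 kg = 718.827 kg; the sum is limited to 1 decimal place (4 s.f.).
Carrying full precision, 718.827 × 0.96 = 690.07392 kg; 0.96 has 2 s.f., so the result keeps min(4, 2) = 2 s.f.
Rounded to 2 significant figures: 6.9 × 10² kg.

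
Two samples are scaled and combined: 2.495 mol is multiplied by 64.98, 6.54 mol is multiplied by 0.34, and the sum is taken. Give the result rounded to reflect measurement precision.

2.495 × 64.98 = 162.1251 → 162.1 mol (4 s.f., last digit at the 10^-1 place).
6.54 × 0.34 = 2.2236 → 2.2 mol (2 s.f., last digit at the 10^-1 place).
Sum: 164.3487 mol; keep the coarser place, 10^-1.
Result: 164.3 mol.

164.3 mol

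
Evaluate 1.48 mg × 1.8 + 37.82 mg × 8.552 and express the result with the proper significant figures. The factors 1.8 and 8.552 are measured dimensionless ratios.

1.48 × 1.8 = 2.664 → 2.7 mg (2 s.f., last digit at the 10^-1 place).
37.82 × 8.552 = 323.43664 → 323.4 mg (4 s.f., last digit at the 10^-1 place).
Sum: 326.10064 mg; keep the coarser place, 10^-1.
Result: 326.1 mg.

326.1 mg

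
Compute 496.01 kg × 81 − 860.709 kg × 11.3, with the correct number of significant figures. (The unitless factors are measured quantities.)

496.01 × 81 = 40176.81 → 4.0 × 10⁴ kg (2 s.f., last digit at the 10^3 place).
860.709 × 11.3 = 9726.0117 → 9.73 × 10³ kg (3 s.f., last digit at the 10^1 place).
Difference: 30450.7983 kg; keep the coarser place, 10^3.
Result: 3.0 × 10⁴ kg.

3.0 × 10⁴ kg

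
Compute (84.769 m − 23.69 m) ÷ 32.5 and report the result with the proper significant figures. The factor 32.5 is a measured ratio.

1.88 m

84.769 m − 23.69 m = 61.079 m; the difference is limited to 2 decimal places (4 s.f.).
Carrying full precision, 61.079 ÷ 32.5 = 1.87935384615… m; 32.5 has 3 s.f., so the result keeps min(4, 3) = 3 s.f.
Rounded to 3 significant figures: 1.88 m.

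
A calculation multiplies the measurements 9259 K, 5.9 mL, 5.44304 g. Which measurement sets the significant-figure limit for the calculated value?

5.9 mL

9259 K → 4 s.f.; 5.9 mL → 2 s.f.; 5.44304 g → 6 s.f.
The fewest is 2 significant figures, from 5.9 mL.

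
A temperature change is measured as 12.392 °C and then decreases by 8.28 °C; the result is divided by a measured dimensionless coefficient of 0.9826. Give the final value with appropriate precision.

12.392 °C − 8.28 °C = 4.112 °C; the difference is limited to 2 decimal places (3 s.f.).
Carrying full precision, 4.112 ÷ 0.9826 = 4.18481579483… °C; 0.9826 has 4 s.f., so the result keeps min(3, 4) = 3 s.f.
Rounded to 3 significant figures: 4.18 °C.

4.18 °C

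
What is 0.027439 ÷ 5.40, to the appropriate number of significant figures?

0.00508

0.027439 ÷ 5.40 = 0.0050812962963…
Multiplication/division keeps the fewest significant figures: 0.027439 → 5 s.f., 5.40 → 3 s.f.; limit is 3.
Rounded to 3 significant figures: 0.00508.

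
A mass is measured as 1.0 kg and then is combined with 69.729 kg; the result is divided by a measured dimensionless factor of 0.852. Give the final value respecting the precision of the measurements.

83.0 kg

1.0 kg + 69.729 kg = 70.729 kg; the sum is limited to 1 decimal place (3 s.f.).
Carrying full precision, 70.729 ÷ 0.852 = 83.015258216… kg; 0.852 has 3 s.f., so the result keeps min(3, 3) = 3 s.f.
Rounded to 3 significant figures: 83.0 kg.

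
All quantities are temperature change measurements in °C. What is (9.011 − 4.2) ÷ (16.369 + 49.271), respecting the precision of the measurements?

9.011 − 4.2 = 4.811, limited to 1 d.p. → 2 s.f.; 16.369 + 49.271 = 65.640, limited to 3 d.p. → 5 s.f.
Carrying full precision, 4.811 ÷ 65.640 = 0.0732937233394…; keep min(2, 5) = 2 s.f.
Rounded to 2 significant figures: 0.073.

0.073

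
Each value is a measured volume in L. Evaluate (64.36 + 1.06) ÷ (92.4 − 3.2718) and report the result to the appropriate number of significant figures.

64.36 + 1.06 = 65.42, limited to 2 d.p. → 4 s.f.; 92.4 − 3.2718 = 89.1282, limited to 1 d.p. → 3 s.f.
Carrying full precision, 65.42 ÷ 89.1282 = 0.733998891484…; keep min(4, 3) = 3 s.f.
Rounded to 3 significant figures: 0.734.

0.734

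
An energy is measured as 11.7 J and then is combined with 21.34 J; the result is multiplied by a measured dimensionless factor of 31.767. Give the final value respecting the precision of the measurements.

1.05 × 10³ J

11.7 J + 21.34 J = 33.04 J; the sum is limited to 1 decimal place (3 s.f.).
Carrying full precision, 33.04 × 31.767 = 1049.58168 J; 31.767 has 5 s.f., so the result keeps min(3, 5) = 3 s.f.
Rounded to 3 significant figures: 1.05 × 10³ J.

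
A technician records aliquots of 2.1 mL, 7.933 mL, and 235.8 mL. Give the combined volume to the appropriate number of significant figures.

245.8 mL

2.1 mL + 7.933 mL + 235.8 mL = 245.833 mL.
Addition/subtraction keeps the fewest decimal places: 2.1 → 1 decimal place, 7.933 → 3 decimal places, 235.8 → 1 decimal place; limit is 1.
Rounded to 1 decimal place: 245.8 mL.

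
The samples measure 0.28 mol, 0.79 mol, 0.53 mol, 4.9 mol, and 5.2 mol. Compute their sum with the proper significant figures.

0.28 mol + 0.79 mol + 0.53 mol + 4.9 mol + 5.2 mol = 11.70 mol.
Addition/subtraction keeps the fewest decimal places: 0.28 → 2 decimal places, 0.79 → 2 decimal places, 0.53 → 2 decimal places, 4.9 → 1 decimal place, 5.2 → 1 decimal place; limit is 1.
Rounded to 1 decimal place: 11.7 mol.

11.7 mol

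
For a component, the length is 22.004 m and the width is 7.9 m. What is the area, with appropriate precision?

area = 22.004 m × 7.9 m = 173.8316 m².
22.004 has 5 significant figures; 7.9 has 2.
Division/multiplication keeps the fewest: 2 significant figures.
Rounded: 1.7 × 10² m².

1.7 × 10² m²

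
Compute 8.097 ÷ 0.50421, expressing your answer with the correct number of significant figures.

16.06

8.097 ÷ 0.50421 = 16.05878503…
Multiplication/division keeps the fewest significant figures: 8.097 → 4 s.f., 0.50421 → 5 s.f.; limit is 4.
Rounded to 4 significant figures: 16.06.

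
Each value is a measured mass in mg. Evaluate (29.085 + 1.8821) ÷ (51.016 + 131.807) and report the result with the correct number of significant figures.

0.16938

29.085 + 1.8821 = 30.9671, limited to 3 d.p. → 5 s.f.; 51.016 + 131.807 = 182.823, limited to 3 d.p. → 6 s.f.
Carrying full precision, 30.9671 ÷ 182.823 = 0.169382955099…; keep min(5, 6) = 5 s.f.
Rounded to 5 significant figures: 0.16938.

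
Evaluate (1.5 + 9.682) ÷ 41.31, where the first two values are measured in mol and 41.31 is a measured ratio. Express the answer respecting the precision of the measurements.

1.5 mol + 9.682 mol = 11.182 mol; the sum is limited to 1 decimal place (3 s.f.).
Carrying full precision, 11.182 ÷ 41.31 = 0.270685064149… mol; 41.31 has 4 s.f., so the result keeps min(3, 4) = 3 s.f.
Rounded to 3 significant figures: 0.271 mol.

0.271 mol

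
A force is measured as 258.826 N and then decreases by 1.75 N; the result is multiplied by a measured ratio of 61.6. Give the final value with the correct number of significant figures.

1.58 × 10⁴ N

258.826 N − 1.75 N = 257.076 N; the difference is limited to 2 decimal places (5 s.f.).
Carrying full precision, 257.076 × 61.6 = 15835.8816 N; 61.6 has 3 s.f., so the result keeps min(5, 3) = 3 s.f.
Rounded to 3 significant figures: 1.58 × 10⁴ N.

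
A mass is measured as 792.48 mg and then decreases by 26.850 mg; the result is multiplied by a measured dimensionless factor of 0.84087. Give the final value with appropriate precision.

643.80 mg

792.48 mg − 26.850 mg = 765.630 mg; the difference is limited to 2 decimal places (5 s.f.).
Carrying full precision, 765.630 × 0.84087 = 643.7952981 mg; 0.84087 has 5 s.f., so the result keeps min(5, 5) = 5 s.f.
Rounded to 5 significant figures: 643.80 mg.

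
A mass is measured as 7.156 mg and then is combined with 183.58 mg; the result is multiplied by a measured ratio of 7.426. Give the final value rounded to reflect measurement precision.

1416 mg

7.156 mg + 183.58 mg = 190.736 mg; the sum is limited to 2 decimal places (5 s.f.).
Carrying full precision, 190.736 × 7.426 = 1416.405536 mg; 7.426 has 4 s.f., so the result keeps min(5, 4) = 4 s.f.
Rounded to 4 significant figures: 1416 mg.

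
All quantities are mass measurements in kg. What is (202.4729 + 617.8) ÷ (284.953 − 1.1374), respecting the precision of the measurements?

2.890

202.4729 + 617.8 = 820.2729, limited to 1 d.p. → 4 s.f.; 284.953 − 1.1374 = 283.8156, limited to 3 d.p. → 6 s.f.
Carrying full precision, 820.2729 ÷ 283.8156 = 2.89016142876…; keep min(4, 6) = 4 s.f.
Rounded to 4 significant figures: 2.890.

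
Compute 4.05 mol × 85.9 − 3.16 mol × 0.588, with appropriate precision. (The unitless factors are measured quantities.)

4.05 × 85.9 = 347.895 → 348 mol (3 s.f., last digit at the 10^0 place).
3.16 × 0.588 = 1.85808 → 1.86 mol (3 s.f., last digit at the 10^-2 place).
Difference: 346.03692 mol; keep the coarser place, 10^0.
Result: 346 mol.

346 mol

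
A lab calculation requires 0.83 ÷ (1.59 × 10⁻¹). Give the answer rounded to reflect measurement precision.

5.2

0.83 ÷ (1.59 × 10⁻¹) = 5.22012578616…
Multiplication/division keeps the fewest significant figures: 0.83 → 2 s.f., 1.59 × 10⁻¹ → 3 s.f.; limit is 2.
Rounded to 2 significant figures: 5.2.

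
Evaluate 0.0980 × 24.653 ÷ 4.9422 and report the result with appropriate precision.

0.489

0.0980 × 24.653 ÷ 4.9422 = 0.488849904901…
Multiplication/division keeps the fewest significant figures: 0.0980 → 3 s.f., 24.653 → 5 s.f., 4.9422 → 5 s.f.; limit is 3.
Rounded to 3 significant figures: 0.489.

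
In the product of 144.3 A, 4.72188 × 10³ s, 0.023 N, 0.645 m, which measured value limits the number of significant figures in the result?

144.3 A → 4 s.f.; 4.72188 × 10³ s → 6 s.f.; 0.023 N → 2 s.f.; 0.645 m → 3 s.f.
The fewest is 2 significant figures, from 0.023 N.

0.023 N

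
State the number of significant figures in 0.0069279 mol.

5

0.0069279: leading zeros are not significant.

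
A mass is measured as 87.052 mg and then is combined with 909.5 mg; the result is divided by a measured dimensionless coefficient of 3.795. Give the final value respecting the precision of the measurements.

87.052 mg + 909.5 mg = 996.552 mg; the sum is limited to 1 decimal place (4 s.f.).
Carrying full precision, 996.552 ÷ 3.795 = 262.596047431… mg; 3.795 has 4 s.f., so the result keeps min(4, 4) = 4 s.f.
Rounded to 4 significant figures: 262.6 mg.

262.6 mg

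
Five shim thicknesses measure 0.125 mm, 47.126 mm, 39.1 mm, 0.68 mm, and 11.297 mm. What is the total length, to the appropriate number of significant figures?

0.125 mm + 47.126 mm + 39.1 mm + 0.68 mm + 11.297 mm = 98.328 mm.
Addition/subtraction keeps the fewest decimal places: 0.125 → 3 decimal places, 47.126 → 3 decimal places, 39.1 → 1 decimal place, 0.68 → 2 decimal places, 11.297 → 3 decimal places; limit is 1.
Rounded to 1 decimal place: 98.3 mm.

98.3 mm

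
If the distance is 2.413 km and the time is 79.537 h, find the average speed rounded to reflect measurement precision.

0.03034 km/h

average speed = 2.413 km ÷ 79.537 h = 0.0303380816475… km/h.
2.413 has 4 significant figures; 79.537 has 5.
Division/multiplication keeps the fewest: 4 significant figures.
Rounded: 0.03034 km/h.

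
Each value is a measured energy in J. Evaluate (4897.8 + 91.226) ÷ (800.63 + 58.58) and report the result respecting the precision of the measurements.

4897.8 + 91.226 = 4989.026, limited to 1 d.p. → 5 s.f.; 800.63 + 58.58 = 859.21, limited to 2 d.p. → 5 s.f.
Carrying full precision, 4989.026 ÷ 859.21 = 5.8065269259…; keep min(5, 5) = 5 s.f.
Rounded to 5 significant figures: 5.8065.

5.8065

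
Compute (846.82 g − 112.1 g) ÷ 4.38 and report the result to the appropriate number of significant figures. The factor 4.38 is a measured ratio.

1.68 × 10² g

846.82 g − 112.1 g = 734.72 g; the difference is limited to 1 decimal place (4 s.f.).
Carrying full precision, 734.72 ÷ 4.38 = 167.744292237… g; 4.38 has 3 s.f., so the result keeps min(4, 3) = 3 s.f.
Rounded to 3 significant figures: 1.68 × 10² g.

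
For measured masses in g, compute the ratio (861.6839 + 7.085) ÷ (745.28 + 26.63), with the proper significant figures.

861.6839 + 7.085 = 868.7689, limited to 3 d.p. → 6 s.f.; 745.28 + 26.63 = 771.91, limited to 2 d.p. → 5 s.f.
Carrying full precision, 868.7689 ÷ 771.91 = 1.12547952482…; keep min(6, 5) = 5 s.f.
Rounded to 5 significant figures: 1.1255.

1.1255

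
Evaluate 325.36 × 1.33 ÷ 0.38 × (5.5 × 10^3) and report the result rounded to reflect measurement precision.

325.36 × 1.33 ÷ 0.38 × (5.5 × 10^3) = 6263180
Multiplication/division keeps the fewest significant figures: 325.36 → 5 s.f., 1.33 → 3 s.f., 0.38 → 2 s.f., 5.5 × 10^3 → 2 s.f.; limit is 2.
Rounded to 2 significant figures: 6.3 × 10^6.

6.3 × 10^6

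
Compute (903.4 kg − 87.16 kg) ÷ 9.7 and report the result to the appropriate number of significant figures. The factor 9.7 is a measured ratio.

84 kg

903.4 kg − 87.16 kg = 816.24 kg; the difference is limited to 1 decimal place (4 s.f.).
Carrying full precision, 816.24 ÷ 9.7 = 84.1484536082… kg; 9.7 has 2 s.f., so the result keeps min(4, 2) = 2 s.f.
Rounded to 2 significant figures: 84 kg.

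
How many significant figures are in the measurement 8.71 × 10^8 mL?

8.71 × 10^8: in scientific notation every digit of the coefficient is significant.

3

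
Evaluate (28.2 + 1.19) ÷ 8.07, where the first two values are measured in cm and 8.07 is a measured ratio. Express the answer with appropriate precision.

28.2 cm + 1.19 cm = 29.39 cm; the sum is limited to 1 decimal place (3 s.f.).
Carrying full precision, 29.39 ÷ 8.07 = 3.64188351921… cm; 8.07 has 3 s.f., so the result keeps min(3, 3) = 3 s.f.
Rounded to 3 significant figures: 3.64 cm.

3.64 cm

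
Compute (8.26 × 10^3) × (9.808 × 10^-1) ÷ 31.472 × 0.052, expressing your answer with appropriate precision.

(8.26 × 10^3) × (9.808 × 10^-1) ÷ 31.472 × 0.052 = 13.3856512456…
Multiplication/division keeps the fewest significant figures: 8.26 × 10^3 → 3 s.f., 9.808 × 10^-1 → 4 s.f., 31.472 → 5 s.f., 0.052 → 2 s.f.; limit is 2.
Rounded to 2 significant figures: 13.

13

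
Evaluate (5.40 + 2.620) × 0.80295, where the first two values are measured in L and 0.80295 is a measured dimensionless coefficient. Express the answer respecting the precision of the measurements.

6.44 L

5.40 L + 2.620 L = 8.020 L; the sum is limited to 2 decimal places (3 s.f.).
Carrying full precision, 8.020 × 0.80295 = 6.439659 L; 0.80295 has 5 s.f., so the result keeps min(3, 5) = 3 s.f.
Rounded to 3 significant figures: 6.44 L.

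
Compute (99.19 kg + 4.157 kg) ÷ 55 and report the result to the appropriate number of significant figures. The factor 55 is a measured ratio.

99.19 kg + 4.157 kg = 103.347 kg; the sum is limited to 2 decimal places (5 s.f.).
Carrying full precision, 103.347 ÷ 55 = 1.87903636364… kg; 55 has 2 s.f., so the result keeps min(5, 2) = 2 s.f.
Rounded to 2 significant figures: 1.9 kg.

1.9 kg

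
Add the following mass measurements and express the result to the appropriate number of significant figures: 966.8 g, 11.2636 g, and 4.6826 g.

982.7 g

966.8 g + 11.2636 g + 4.6826 g = 982.7462 g.
Addition/subtraction keeps the fewest decimal places: 966.8 → 1 decimal place, 11.2636 → 4 decimal places, 4.6826 → 4 decimal places; limit is 1.
Rounded to 1 decimal place: 982.7 g.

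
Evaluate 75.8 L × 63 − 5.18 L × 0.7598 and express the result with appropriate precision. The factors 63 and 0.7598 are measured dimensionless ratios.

4.8 × 10³ L

75.8 × 63 = 4775.4 → 4.8 × 10³ L (2 s.f., last digit at the 10^2 place).
5.18 × 0.7598 = 3.935764 → 3.94 L (3 s.f., last digit at the 10^-2 place).
Difference: 4771.464236 L; keep the coarser place, 10^2.
Result: 4.8 × 10³ L.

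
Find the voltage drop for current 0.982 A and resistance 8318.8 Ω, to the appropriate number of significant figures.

8.17 × 10^3 V

voltage drop = 0.982 A × 8318.8 Ω = 8169.0616 V.
0.982 has 3 significant figures; 8318.8 has 5.
Division/multiplication keeps the fewest: 3 significant figures.
Rounded: 8.17 × 10^3 V.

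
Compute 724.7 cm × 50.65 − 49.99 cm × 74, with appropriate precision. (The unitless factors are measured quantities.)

3.30 × 10⁴ cm

724.7 × 50.65 = 36706.055 → 3.671 × 10⁴ cm (4 s.f., last digit at the 10^1 place).
49.99 × 74 = 3699.26 → 3.7 × 10³ cm (2 s.f., last digit at the 10^2 place).
Difference: 33006.795 cm; keep the coarser place, 10^2.
Result: 3.30 × 10⁴ cm.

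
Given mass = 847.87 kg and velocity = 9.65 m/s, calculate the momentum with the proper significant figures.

momentum = 847.87 kg × 9.65 m/s = 8181.9455 kg·m/s.
847.87 has 5 significant figures; 9.65 has 3.
Division/multiplication keeps the fewest: 3 significant figures.
Rounded: 8.18 × 10^3 kg·m/s.

8.18 × 10^3 kg·m/s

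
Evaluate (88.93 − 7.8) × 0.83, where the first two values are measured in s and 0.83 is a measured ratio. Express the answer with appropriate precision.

67 s

88.93 s − 7.8 s = 81.13 s; the difference is limited to 1 decimal place (3 s.f.).
Carrying full precision, 81.13 × 0.83 = 67.3379 s; 0.83 has 2 s.f., so the result keeps min(3, 2) = 2 s.f.
Rounded to 2 significant figures: 67 s.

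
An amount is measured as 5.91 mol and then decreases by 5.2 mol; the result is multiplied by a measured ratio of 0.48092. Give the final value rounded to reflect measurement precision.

0.3 mol

5.91 mol − 5.2 mol = 0.71 mol; the difference is limited to 1 decimal place (1 s.f.).
Carrying full precision, 0.71 × 0.48092 = 0.3414532 mol; 0.48092 has 5 s.f., so the result keeps min(1, 5) = 1 s.f.
Rounded to 1 significant figure: 0.3 mol.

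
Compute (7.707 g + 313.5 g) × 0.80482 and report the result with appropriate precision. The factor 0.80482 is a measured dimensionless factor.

258.5 g

7.707 g + 313.5 g = 321.207 g; the sum is limited to 1 decimal place (4 s.f.).
Carrying full precision, 321.207 × 0.80482 = 258.51381774 g; 0.80482 has 5 s.f., so the result keeps min(4, 5) = 4 s.f.
Rounded to 4 significant figures: 258.5 g.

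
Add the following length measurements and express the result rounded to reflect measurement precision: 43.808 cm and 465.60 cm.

509.41 cm

43.808 cm + 465.60 cm = 509.408 cm.
Addition/subtraction keeps the fewest decimal places: 43.808 → 3 decimal places, 465.60 → 2 decimal places; limit is 2.
Rounded to 2 decimal places: 509.41 cm.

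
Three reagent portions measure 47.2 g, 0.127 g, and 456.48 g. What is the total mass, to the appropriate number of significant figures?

503.8 g

47.2 g + 0.127 g + 456.48 g = 503.807 g.
Addition/subtraction keeps the fewest decimal places: 47.2 → 1 decimal place, 0.127 → 3 decimal places, 456.48 → 2 decimal places; limit is 1.
Rounded to 1 decimal place: 503.8 g.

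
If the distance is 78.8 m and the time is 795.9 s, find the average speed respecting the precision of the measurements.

0.0990 m/s

average speed = 78.8 m ÷ 795.9 s = 0.0990074129916… m/s.
78.8 has 3 significant figures; 795.9 has 4.
Division/multiplication keeps the fewest: 3 significant figures.
Rounded: 0.0990 m/s.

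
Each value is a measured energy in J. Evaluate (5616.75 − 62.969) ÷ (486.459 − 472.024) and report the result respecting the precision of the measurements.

384.74

5616.75 − 62.969 = 5553.781, limited to 2 d.p. → 6 s.f.; 486.459 − 472.024 = 14.435, limited to 3 d.p. → 5 s.f.
Carrying full precision, 5553.781 ÷ 14.435 = 384.744094215…; keep min(6, 5) = 5 s.f.
Rounded to 5 significant figures: 384.74.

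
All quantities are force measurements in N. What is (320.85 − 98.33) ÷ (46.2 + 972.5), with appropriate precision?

320.85 − 98.33 = 222.52, limited to 2 d.p. → 5 s.f.; 46.2 + 972.5 = 1018.7, limited to 1 d.p. → 5 s.f.
Carrying full precision, 222.52 ÷ 1018.7 = 0.218435260626…; keep min(5, 5) = 5 s.f.
Rounded to 5 significant figures: 0.21844.

0.21844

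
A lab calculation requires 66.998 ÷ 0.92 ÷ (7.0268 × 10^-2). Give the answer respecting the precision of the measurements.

66.998 ÷ 0.92 ÷ (7.0268 × 10^-2) = 1036.37378385…
Multiplication/division keeps the fewest significant figures: 66.998 → 5 s.f., 0.92 → 2 s.f., 7.0268 × 10^-2 → 5 s.f.; limit is 2.
Rounded to 2 significant figures: 1.0 × 10^3.

1.0 × 10^3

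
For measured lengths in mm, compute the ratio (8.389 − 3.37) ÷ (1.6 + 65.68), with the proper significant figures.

8.389 − 3.37 = 5.019, limited to 2 d.p. → 3 s.f.; 1.6 + 65.68 = 67.28, limited to 1 d.p. → 3 s.f.
Carrying full precision, 5.019 ÷ 67.28 = 0.0745986920333…; keep min(3, 3) = 3 s.f.
Rounded to 3 significant figures: 0.0746.

0.0746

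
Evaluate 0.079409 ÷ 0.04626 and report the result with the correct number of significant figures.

0.079409 ÷ 0.04626 = 1.71658019888…
Multiplication/division keeps the fewest significant figures: 0.079409 → 5 s.f., 0.04626 → 4 s.f.; limit is 4.
Rounded to 4 significant figures: 1.717.

1.717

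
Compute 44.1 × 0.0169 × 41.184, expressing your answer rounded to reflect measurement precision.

44.1 × 0.0169 × 41.184 = 30.69402336
Multiplication/division keeps the fewest significant figures: 44.1 → 3 s.f., 0.0169 → 3 s.f., 41.184 → 5 s.f.; limit is 3.
Rounded to 3 significant figures: 30.7.

30.7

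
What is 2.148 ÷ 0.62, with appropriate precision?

2.148 ÷ 0.62 = 3.46451612903…
Multiplication/division keeps the fewest significant figures: 2.148 → 4 s.f., 0.62 → 2 s.f.; limit is 2.
Rounded to 2 significant figures: 3.5.

3.5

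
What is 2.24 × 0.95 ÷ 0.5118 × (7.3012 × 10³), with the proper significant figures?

3.0 × 10⁴

2.24 × 0.95 ÷ 0.5118 × (7.3012 × 10³) = 30357.4708871…
Multiplication/division keeps the fewest significant figures: 2.24 → 3 s.f., 0.95 → 2 s.f., 0.5118 → 4 s.f., 7.3012 × 10³ → 5 s.f.; limit is 2.
Rounded to 2 significant figures: 3.0 × 10⁴.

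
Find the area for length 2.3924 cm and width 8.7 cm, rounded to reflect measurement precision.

21 cm²

area = 2.3924 cm × 8.7 cm = 20.81388 cm².
2.3924 has 5 significant figures; 8.7 has 2.
Division/multiplication keeps the fewest: 2 significant figures.
Rounded: 21 cm².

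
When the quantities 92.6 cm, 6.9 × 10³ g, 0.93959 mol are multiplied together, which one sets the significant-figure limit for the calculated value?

6.9 × 10³ g

92.6 cm → 3 s.f.; 6.9 × 10³ g → 2 s.f.; 0.93959 mol → 5 s.f.
The fewest is 2 significant figures, from 6.9 × 10³ g.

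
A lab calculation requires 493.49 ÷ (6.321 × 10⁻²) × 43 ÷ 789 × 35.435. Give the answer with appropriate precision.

1.5 × 10⁴

493.49 ÷ (6.321 × 10⁻²) × 43 ÷ 789 × 35.435 = 15077.0528008…
Multiplication/division keeps the fewest significant figures: 493.49 → 5 s.f., 6.321 × 10⁻² → 4 s.f., 43 → 2 s.f., 789 → 3 s.f., 35.435 → 5 s.f.; limit is 2.
Rounded to 2 significant figures: 1.5 × 10⁴.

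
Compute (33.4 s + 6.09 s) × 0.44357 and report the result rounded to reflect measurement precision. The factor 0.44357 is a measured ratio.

17.5 s

33.4 s + 6.09 s = 39.49 s; the sum is limited to 1 decimal place (3 s.f.).
Carrying full precision, 39.49 × 0.44357 = 17.5165793 s; 0.44357 has 5 s.f., so the result keeps min(3, 5) = 3 s.f.
Rounded to 3 significant figures: 17.5 s.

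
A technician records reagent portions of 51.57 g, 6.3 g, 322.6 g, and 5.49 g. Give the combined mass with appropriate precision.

386.0 g

51.57 g + 6.3 g + 322.6 g + 5.49 g = 385.96 g.
Addition/subtraction keeps the fewest decimal places: 51.57 → 2 decimal places, 6.3 → 1 decimal place, 322.6 → 1 decimal place, 5.49 → 2 decimal places; limit is 1.
Rounded to 1 decimal place: 386.0 g.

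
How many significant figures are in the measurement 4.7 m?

2

4.7: every digit is nonzero and significant.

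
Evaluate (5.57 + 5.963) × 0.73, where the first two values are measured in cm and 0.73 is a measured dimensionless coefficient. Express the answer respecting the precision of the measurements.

5.57 cm + 5.963 cm = 11.533 cm; the sum is limited to 2 decimal places (4 s.f.).
Carrying full precision, 11.533 × 0.73 = 8.41909 cm; 0.73 has 2 s.f., so the result keeps min(4, 2) = 2 s.f.
Rounded to 2 significant figures: 8.4 cm.

8.4 cm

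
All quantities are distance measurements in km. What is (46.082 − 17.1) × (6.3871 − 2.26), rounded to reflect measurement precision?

46.082 − 17.1 = 28.982, limited to 1 d.p. → 3 s.f.; 6.3871 − 2.26 = 4.1271, limited to 2 d.p. → 3 s.f.
Carrying full precision, 28.982 × 4.1271 = 119.6116122; keep min(3, 3) = 3 s.f.
Rounded to 3 significant figures: 1.20 × 10² km².

1.20 × 10² km²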